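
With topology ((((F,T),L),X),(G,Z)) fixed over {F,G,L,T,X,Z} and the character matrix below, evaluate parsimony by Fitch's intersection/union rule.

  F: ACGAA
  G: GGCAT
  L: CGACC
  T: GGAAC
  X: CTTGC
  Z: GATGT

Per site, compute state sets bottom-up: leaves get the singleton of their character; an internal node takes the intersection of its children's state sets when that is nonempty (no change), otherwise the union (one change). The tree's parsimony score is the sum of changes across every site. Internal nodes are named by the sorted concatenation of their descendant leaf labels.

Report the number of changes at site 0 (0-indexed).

3

FT@0: {A} ∪ {G} = {A,G} (union, +1)
FLT@0: {A,G} ∪ {C} = {A,C,G} (union, +1)
FLTX@0: {A,C,G} ∩ {C} = {C} (intersection, +0)
GZ@0: {G} ∩ {G} = {G} (intersection, +0)
FGLTXZ@0: {C} ∪ {G} = {C,G} (union, +1)
FT@1: {C} ∪ {G} = {C,G} (union, +1)
FLT@1: {C,G} ∩ {G} = {G} (intersection, +0)
FLTX@1: {G} ∪ {T} = {G,T} (union, +1)
GZ@1: {G} ∪ {A} = {A,G} (union, +1)
FGLTXZ@1: {G,T} ∩ {A,G} = {G} (intersection, +0)
FT@2: {G} ∪ {A} = {A,G} (union, +1)
FLT@2: {A,G} ∩ {A} = {A} (intersection, +0)
FLTX@2: {A} ∪ {T} = {A,T} (union, +1)
GZ@2: {C} ∪ {T} = {C,T} (union, +1)
FGLTXZ@2: {A,T} ∩ {C,T} = {T} (intersection, +0)
FT@3: {A} ∩ {A} = {A} (intersection, +0)
FLT@3: {A} ∪ {C} = {A,C} (union, +1)
FLTX@3: {A,C} ∪ {G} = {A,C,G} (union, +1)
GZ@3: {A} ∪ {G} = {A,G} (union, +1)
FGLTXZ@3: {A,C,G} ∩ {A,G} = {A,G} (intersection, +0)
FT@4: {A} ∪ {C} = {A,C} (union, +1)
FLT@4: {A,C} ∩ {C} = {C} (intersection, +0)
FLTX@4: {C} ∩ {C} = {C} (intersection, +0)
GZ@4: {T} ∩ {T} = {T} (intersection, +0)
FGLTXZ@4: {C} ∪ {T} = {C,T} (union, +1)
per-site changes: [3, 3, 3, 3, 2]; total = 14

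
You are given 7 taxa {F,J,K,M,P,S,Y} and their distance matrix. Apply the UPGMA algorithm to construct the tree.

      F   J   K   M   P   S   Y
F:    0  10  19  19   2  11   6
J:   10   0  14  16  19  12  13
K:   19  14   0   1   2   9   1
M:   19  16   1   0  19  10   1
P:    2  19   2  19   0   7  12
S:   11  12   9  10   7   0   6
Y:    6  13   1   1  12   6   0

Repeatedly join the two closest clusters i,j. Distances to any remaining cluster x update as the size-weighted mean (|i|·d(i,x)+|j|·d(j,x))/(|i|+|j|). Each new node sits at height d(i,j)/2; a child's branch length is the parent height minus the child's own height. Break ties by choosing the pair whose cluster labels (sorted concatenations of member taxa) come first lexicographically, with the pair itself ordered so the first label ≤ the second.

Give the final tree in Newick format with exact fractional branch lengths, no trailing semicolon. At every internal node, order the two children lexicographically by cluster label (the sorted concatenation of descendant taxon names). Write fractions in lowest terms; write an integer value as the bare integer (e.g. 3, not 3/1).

(((F:1,P:1):79/16,(((K:1/2,M:1/2):0,Y:1/2):11/3,S:25/6):85/48):17/16,J:7)

iteration 1: select K,M (d=1); attach at lengths (1/2, 1/2); label the merged cluster KM
  updated: d(F,KM)=19, d(J,KM)=15, d(KM,P)=21/2, d(KM,S)=19/2, d(KM,Y)=1
iteration 2: select KM,Y (d=1); attach at lengths (0, 1/2); label the merged cluster KMY
  updated: d(F,KMY)=44/3, d(J,KMY)=43/3, d(KMY,P)=11, d(KMY,S)=25/3
iteration 3: select F,P (d=2); attach at lengths (1, 1); label the merged cluster FP
  updated: d(FP,J)=29/2, d(FP,KMY)=77/6, d(FP,S)=9
iteration 4: select KMY,S (d=25/3); attach at lengths (11/3, 25/6); label the merged cluster KMSY
  updated: d(FP,KMSY)=95/8, d(J,KMSY)=55/4
iteration 5: select FP,KMSY (d=95/8); attach at lengths (79/16, 85/48); label the merged cluster FKMPSY
  updated: d(FKMPSY,J)=14
iteration 6: select FKMPSY,J (d=14); attach at lengths (17/16, 7); label the merged cluster FJKMPSY
final tree: (((F:1,P:1):79/16,(((K:1/2,M:1/2):0,Y:1/2):11/3,S:25/6):85/48):17/16,J:7)
total length: 1253/48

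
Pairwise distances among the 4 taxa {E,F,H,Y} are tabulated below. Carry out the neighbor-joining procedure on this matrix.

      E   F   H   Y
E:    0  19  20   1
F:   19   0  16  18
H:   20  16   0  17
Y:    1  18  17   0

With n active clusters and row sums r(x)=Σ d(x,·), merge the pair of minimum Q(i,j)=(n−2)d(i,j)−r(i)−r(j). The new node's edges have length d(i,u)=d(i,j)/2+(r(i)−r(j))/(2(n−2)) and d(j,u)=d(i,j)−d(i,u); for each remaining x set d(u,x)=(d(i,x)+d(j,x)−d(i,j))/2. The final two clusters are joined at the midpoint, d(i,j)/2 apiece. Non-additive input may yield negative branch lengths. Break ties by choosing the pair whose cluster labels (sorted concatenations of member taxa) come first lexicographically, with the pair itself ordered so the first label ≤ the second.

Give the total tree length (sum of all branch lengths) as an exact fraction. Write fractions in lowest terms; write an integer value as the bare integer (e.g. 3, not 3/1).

27

step 1: merge (E,Y) at d=1, Q=-74; branch lengths E→3/2, Y→-1/2; new cluster EY
  updated: d(EY,F)=18, d(EY,H)=18
step 2: merge (EY,F) at d=18, Q=-52; branch lengths EY→10, F→8; new cluster EFY
  updated: d(EFY,H)=8
step 3: merge (EFY,H) at d=8; branch lengths EFY→4, H→4; new cluster EFHY
final tree: (((E:3/2,Y:-1/2):10,F:8):4,H:4)
total length: 27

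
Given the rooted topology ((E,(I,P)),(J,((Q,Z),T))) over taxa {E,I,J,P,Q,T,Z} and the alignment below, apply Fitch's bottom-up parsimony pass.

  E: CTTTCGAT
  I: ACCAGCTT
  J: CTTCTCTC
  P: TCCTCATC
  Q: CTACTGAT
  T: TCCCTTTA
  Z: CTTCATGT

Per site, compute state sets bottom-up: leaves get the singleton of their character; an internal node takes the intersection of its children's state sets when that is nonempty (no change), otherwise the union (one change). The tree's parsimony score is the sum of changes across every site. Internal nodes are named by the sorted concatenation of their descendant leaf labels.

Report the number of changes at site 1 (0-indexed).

2

site 0, node IP: I={A} ∪ P={T} → {A,T} (+1)
site 0, node EIP: E={C} ∪ IP={A,T} → {A,C,T} (+1)
site 0, node QZ: Q={C} ∩ Z={C} → {C} (+0)
site 0, node QTZ: QZ={C} ∪ T={T} → {C,T} (+1)
site 0, node JQTZ: J={C} ∩ QTZ={C,T} → {C} (+0)
site 0, node EIJPQTZ: EIP={A,C,T} ∩ JQTZ={C} → {C} (+0)
site 1, node IP: I={C} ∩ P={C} → {C} (+0)
site 1, node EIP: E={T} ∪ IP={C} → {C,T} (+1)
site 1, node QZ: Q={T} ∩ Z={T} → {T} (+0)
site 1, node QTZ: QZ={T} ∪ T={C} → {C,T} (+1)
site 1, node JQTZ: J={T} ∩ QTZ={C,T} → {T} (+0)
site 1, node EIJPQTZ: EIP={C,T} ∩ JQTZ={T} → {T} (+0)
site 2, node IP: I={C} ∩ P={C} → {C} (+0)
site 2, node EIP: E={T} ∪ IP={C} → {C,T} (+1)
site 2, node QZ: Q={A} ∪ Z={T} → {A,T} (+1)
site 2, node QTZ: QZ={A,T} ∪ T={C} → {A,C,T} (+1)
site 2, node JQTZ: J={T} ∩ QTZ={A,C,T} → {T} (+0)
site 2, node EIJPQTZ: EIP={C,T} ∩ JQTZ={T} → {T} (+0)
site 3, node IP: I={A} ∪ P={T} → {A,T} (+1)
site 3, node EIP: E={T} ∩ IP={A,T} → {T} (+0)
site 3, node QZ: Q={C} ∩ Z={C} → {C} (+0)
site 3, node QTZ: QZ={C} ∩ T={C} → {C} (+0)
site 3, node JQTZ: J={C} ∩ QTZ={C} → {C} (+0)
site 3, node EIJPQTZ: EIP={T} ∪ JQTZ={C} → {C,T} (+1)
site 4, node IP: I={G} ∪ P={C} → {C,G} (+1)
site 4, node EIP: E={C} ∩ IP={C,G} → {C} (+0)
site 4, node QZ: Q={T} ∪ Z={A} → {A,T} (+1)
site 4, node QTZ: QZ={A,T} ∩ T={T} → {T} (+0)
site 4, node JQTZ: J={T} ∩ QTZ={T} → {T} (+0)
site 4, node EIJPQTZ: EIP={C} ∪ JQTZ={T} → {C,T} (+1)
site 5, node IP: I={C} ∪ P={A} → {A,C} (+1)
site 5, node EIP: E={G} ∪ IP={A,C} → {A,C,G} (+1)
site 5, node QZ: Q={G} ∪ Z={T} → {G,T} (+1)
site 5, node QTZ: QZ={G,T} ∩ T={T} → {T} (+0)
site 5, node JQTZ: J={C} ∪ QTZ={T} → {C,T} (+1)
site 5, node EIJPQTZ: EIP={A,C,G} ∩ JQTZ={C,T} → {C} (+0)
site 6, node IP: I={T} ∩ P={T} → {T} (+0)
site 6, node EIP: E={A} ∪ IP={T} → {A,T} (+1)
site 6, node QZ: Q={A} ∪ Z={G} → {A,G} (+1)
site 6, node QTZ: QZ={A,G} ∪ T={T} → {A,G,T} (+1)
site 6, node JQTZ: J={T} ∩ QTZ={A,G,T} → {T} (+0)
site 6, node EIJPQTZ: EIP={A,T} ∩ JQTZ={T} → {T} (+0)
site 7, node IP: I={T} ∪ P={C} → {C,T} (+1)
site 7, node EIP: E={T} ∩ IP={C,T} → {T} (+0)
site 7, node QZ: Q={T} ∩ Z={T} → {T} (+0)
site 7, node QTZ: QZ={T} ∪ T={A} → {A,T} (+1)
site 7, node JQTZ: J={C} ∪ QTZ={A,T} → {A,C,T} (+1)
site 7, node EIJPQTZ: EIP={T} ∩ JQTZ={A,C,T} → {T} (+0)
per-site changes: [3, 2, 3, 2, 3, 4, 3, 3]; total = 23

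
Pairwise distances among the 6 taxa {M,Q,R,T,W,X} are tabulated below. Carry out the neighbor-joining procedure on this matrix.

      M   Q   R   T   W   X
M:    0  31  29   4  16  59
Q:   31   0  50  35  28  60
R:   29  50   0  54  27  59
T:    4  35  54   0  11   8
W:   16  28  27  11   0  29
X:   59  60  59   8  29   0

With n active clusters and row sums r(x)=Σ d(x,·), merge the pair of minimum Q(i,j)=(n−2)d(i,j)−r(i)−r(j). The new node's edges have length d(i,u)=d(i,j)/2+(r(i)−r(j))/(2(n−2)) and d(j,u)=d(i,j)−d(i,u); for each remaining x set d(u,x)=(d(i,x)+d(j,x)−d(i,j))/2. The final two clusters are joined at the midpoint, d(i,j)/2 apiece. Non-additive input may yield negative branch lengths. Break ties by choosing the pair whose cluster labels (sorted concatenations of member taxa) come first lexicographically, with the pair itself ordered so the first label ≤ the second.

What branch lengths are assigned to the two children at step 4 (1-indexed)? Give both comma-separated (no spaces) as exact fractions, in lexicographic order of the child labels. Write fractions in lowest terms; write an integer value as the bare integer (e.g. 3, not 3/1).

13/4,91/4

iteration 1: select T,X (d=8, Q=-295); attach at lengths (-71/8, 135/8); label the merged cluster TX
  updated: d(M,TX)=55/2, d(Q,TX)=87/2, d(R,TX)=105/2, d(TX,W)=16
iteration 2: select TX,W (d=16, Q=-357/2); attach at lengths (67/4, -3/4); label the merged cluster TWX
  updated: d(M,TWX)=55/4, d(Q,TWX)=111/4, d(R,TWX)=127/4
iteration 3: select M,R (d=29, Q=-253/2); attach at lengths (21/4, 95/4); label the merged cluster MR
  updated: d(MR,Q)=26, d(MR,TWX)=33/4
iteration 4: select MR,Q (d=26, Q=-62); attach at lengths (13/4, 91/4); label the merged cluster MQR
  updated: d(MQR,TWX)=5
iteration 5: select MQR,TWX (d=5); attach at lengths (5/2, 5/2); label the merged cluster MQRTWX
final tree: (((M:21/4,R:95/4):13/4,Q:91/4):5/2,((T:-71/8,X:135/8):67/4,W:-3/4):5/2)
total length: 84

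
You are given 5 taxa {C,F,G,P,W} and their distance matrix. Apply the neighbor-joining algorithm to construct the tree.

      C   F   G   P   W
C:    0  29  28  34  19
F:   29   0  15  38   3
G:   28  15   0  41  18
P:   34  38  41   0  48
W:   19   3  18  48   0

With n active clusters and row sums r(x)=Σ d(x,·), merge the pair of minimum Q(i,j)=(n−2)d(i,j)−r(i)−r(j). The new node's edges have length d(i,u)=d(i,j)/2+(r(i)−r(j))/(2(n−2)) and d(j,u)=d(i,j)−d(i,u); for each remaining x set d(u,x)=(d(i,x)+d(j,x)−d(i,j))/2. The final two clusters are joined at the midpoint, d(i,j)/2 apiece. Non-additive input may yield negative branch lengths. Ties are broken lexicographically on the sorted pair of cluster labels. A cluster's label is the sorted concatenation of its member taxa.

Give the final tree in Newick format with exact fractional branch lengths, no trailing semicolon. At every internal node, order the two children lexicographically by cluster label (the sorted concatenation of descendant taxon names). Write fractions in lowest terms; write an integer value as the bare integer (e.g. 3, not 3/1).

step 1: merge (C,P) at d=34, Q=-169; branch lengths C→17/2, P→51/2; new cluster CP
  updated: d(CP,F)=33/2, d(CP,G)=35/2, d(CP,W)=33/2
step 2: merge (CP,G) at d=35/2, Q=-66; branch lengths CP→35/4, G→35/4; new cluster CGP
  updated: d(CGP,F)=7, d(CGP,W)=17/2
step 3: merge (CGP,F) at d=7, Q=-37/2; branch lengths CGP→25/4, F→3/4; new cluster CFGP
  updated: d(CFGP,W)=9/4
step 4: merge (CFGP,W) at d=9/4; branch lengths CFGP→9/8, W→9/8; new cluster CFGPW
final tree: ((((C:17/2,P:51/2):35/4,G:35/4):25/4,F:3/4):9/8,W:9/8)
total length: 243/4

((((C:17/2,P:51/2):35/4,G:35/4):25/4,F:3/4):9/8,W:9/8)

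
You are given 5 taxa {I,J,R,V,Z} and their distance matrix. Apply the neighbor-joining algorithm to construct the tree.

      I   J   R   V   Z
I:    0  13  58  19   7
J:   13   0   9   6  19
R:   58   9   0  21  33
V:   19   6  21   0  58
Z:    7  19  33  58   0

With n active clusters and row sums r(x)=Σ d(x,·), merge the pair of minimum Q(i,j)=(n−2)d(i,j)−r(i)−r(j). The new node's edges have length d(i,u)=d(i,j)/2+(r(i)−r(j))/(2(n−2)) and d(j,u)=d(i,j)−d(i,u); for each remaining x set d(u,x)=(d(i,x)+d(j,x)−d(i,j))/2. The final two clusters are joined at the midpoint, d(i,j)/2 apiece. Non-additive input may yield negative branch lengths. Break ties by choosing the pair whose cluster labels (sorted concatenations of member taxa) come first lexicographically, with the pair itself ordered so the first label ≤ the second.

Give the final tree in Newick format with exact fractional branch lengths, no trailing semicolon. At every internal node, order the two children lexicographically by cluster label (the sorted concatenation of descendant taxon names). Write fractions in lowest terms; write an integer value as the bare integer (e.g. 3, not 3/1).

((((I:1/6,Z:41/6):87/4,J:-37/4):25/4,R:13):4,V:4)

1. join I+Z (d=7, Q=-193) ⇒ IZ; edges |I|=1/6, |Z|=41/6
  updated: d(IZ,J)=25/2, d(IZ,R)=42, d(IZ,V)=35
2. join IZ+J (d=25/2, Q=-92) ⇒ IJZ; edges |IZ|=87/4, |J|=-37/4
  updated: d(IJZ,R)=77/4, d(IJZ,V)=57/4
3. join IJZ+R (d=77/4, Q=-109/2) ⇒ IJRZ; edges |IJZ|=25/4, |R|=13
  updated: d(IJRZ,V)=8
4. join IJRZ+V (d=8) ⇒ IJRVZ; edges |IJRZ|=4, |V|=4
final tree: ((((I:1/6,Z:41/6):87/4,J:-37/4):25/4,R:13):4,V:4)
total length: 187/4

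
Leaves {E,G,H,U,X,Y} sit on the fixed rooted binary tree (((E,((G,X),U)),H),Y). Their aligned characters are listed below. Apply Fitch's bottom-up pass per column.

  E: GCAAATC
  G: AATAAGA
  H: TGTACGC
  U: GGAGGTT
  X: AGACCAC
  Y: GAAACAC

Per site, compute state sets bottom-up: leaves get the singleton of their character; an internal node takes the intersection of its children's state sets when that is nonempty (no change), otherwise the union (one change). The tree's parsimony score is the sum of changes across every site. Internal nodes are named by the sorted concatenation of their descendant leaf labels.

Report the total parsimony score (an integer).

GX@0: {A} ∩ {A} = {A} (intersection, +0)
GUX@0: {A} ∪ {G} = {A,G} (union, +1)
EGUX@0: {G} ∩ {A,G} = {G} (intersection, +0)
EGHUX@0: {G} ∪ {T} = {G,T} (union, +1)
EGHUXY@0: {G,T} ∩ {G} = {G} (intersection, +0)
GX@1: {A} ∪ {G} = {A,G} (union, +1)
GUX@1: {A,G} ∩ {G} = {G} (intersection, +0)
EGUX@1: {C} ∪ {G} = {C,G} (union, +1)
EGHUX@1: {C,G} ∩ {G} = {G} (intersection, +0)
EGHUXY@1: {G} ∪ {A} = {A,G} (union, +1)
GX@2: {T} ∪ {A} = {A,T} (union, +1)
GUX@2: {A,T} ∩ {A} = {A} (intersection, +0)
EGUX@2: {A} ∩ {A} = {A} (intersection, +0)
EGHUX@2: {A} ∪ {T} = {A,T} (union, +1)
EGHUXY@2: {A,T} ∩ {A} = {A} (intersection, +0)
GX@3: {A} ∪ {C} = {A,C} (union, +1)
GUX@3: {A,C} ∪ {G} = {A,C,G} (union, +1)
EGUX@3: {A} ∩ {A,C,G} = {A} (intersection, +0)
EGHUX@3: {A} ∩ {A} = {A} (intersection, +0)
EGHUXY@3: {A} ∩ {A} = {A} (intersection, +0)
GX@4: {A} ∪ {C} = {A,C} (union, +1)
GUX@4: {A,C} ∪ {G} = {A,C,G} (union, +1)
EGUX@4: {A} ∩ {A,C,G} = {A} (intersection, +0)
EGHUX@4: {A} ∪ {C} = {A,C} (union, +1)
EGHUXY@4: {A,C} ∩ {C} = {C} (intersection, +0)
GX@5: {G} ∪ {A} = {A,G} (union, +1)
GUX@5: {A,G} ∪ {T} = {A,G,T} (union, +1)
EGUX@5: {T} ∩ {A,G,T} = {T} (intersection, +0)
EGHUX@5: {T} ∪ {G} = {G,T} (union, +1)
EGHUXY@5: {G,T} ∪ {A} = {A,G,T} (union, +1)
GX@6: {A} ∪ {C} = {A,C} (union, +1)
GUX@6: {A,C} ∪ {T} = {A,C,T} (union, +1)
EGUX@6: {C} ∩ {A,C,T} = {C} (intersection, +0)
EGHUX@6: {C} ∩ {C} = {C} (intersection, +0)
EGHUXY@6: {C} ∩ {C} = {C} (intersection, +0)
per-site changes: [2, 3, 2, 2, 3, 4, 2]; total = 18

18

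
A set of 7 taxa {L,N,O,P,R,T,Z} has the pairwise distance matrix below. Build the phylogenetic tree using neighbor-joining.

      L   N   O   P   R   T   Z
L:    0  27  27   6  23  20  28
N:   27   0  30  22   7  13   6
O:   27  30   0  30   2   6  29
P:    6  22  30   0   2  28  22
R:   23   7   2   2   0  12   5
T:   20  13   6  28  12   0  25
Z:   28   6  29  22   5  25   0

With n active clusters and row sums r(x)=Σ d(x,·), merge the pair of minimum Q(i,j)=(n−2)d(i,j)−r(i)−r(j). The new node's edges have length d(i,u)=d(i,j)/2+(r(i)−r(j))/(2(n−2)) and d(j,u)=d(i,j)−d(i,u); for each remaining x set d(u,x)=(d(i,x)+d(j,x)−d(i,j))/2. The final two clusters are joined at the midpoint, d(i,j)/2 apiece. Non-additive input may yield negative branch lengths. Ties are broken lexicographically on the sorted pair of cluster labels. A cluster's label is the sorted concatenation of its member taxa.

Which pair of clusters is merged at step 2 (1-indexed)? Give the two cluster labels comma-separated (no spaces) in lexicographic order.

O,T

iteration 1: select L,P (d=6, Q=-211); attach at lengths (51/10, 9/10); label the merged cluster LP
  updated: d(LP,N)=43/2, d(LP,O)=51/2, d(LP,R)=19/2, d(LP,T)=21, d(LP,Z)=22
iteration 2: select O,T (d=6, Q=-291/2); attach at lengths (79/16, 17/16); label the merged cluster OT
  updated: d(LP,OT)=81/4, d(N,OT)=37/2, d(OT,R)=4, d(OT,Z)=24
iteration 3: select N,Z (d=6, Q=-92); attach at lengths (7/3, 11/3); label the merged cluster NZ
  updated: d(LP,NZ)=75/4, d(NZ,OT)=73/4, d(NZ,R)=3
iteration 4: select LP,NZ (d=75/4, Q=-51); attach at lengths (23/2, 29/4); label the merged cluster LNPZ
  updated: d(LNPZ,OT)=79/8, d(LNPZ,R)=-25/8
iteration 5: select LNPZ,OT (d=79/8, Q=-43/4); attach at lengths (11/8, 17/2); label the merged cluster LNOPTZ
  updated: d(LNOPTZ,R)=-9/2
iteration 6: select LNOPTZ,R (d=-9/2); attach at lengths (-9/4, -9/4); label the merged cluster LNOPRTZ
final tree: ((((L:51/10,P:9/10):23/2,(N:7/3,Z:11/3):29/4):11/8,(O:79/16,T:17/16):17/2):-9/4,R:-9/4)
total length: 337/8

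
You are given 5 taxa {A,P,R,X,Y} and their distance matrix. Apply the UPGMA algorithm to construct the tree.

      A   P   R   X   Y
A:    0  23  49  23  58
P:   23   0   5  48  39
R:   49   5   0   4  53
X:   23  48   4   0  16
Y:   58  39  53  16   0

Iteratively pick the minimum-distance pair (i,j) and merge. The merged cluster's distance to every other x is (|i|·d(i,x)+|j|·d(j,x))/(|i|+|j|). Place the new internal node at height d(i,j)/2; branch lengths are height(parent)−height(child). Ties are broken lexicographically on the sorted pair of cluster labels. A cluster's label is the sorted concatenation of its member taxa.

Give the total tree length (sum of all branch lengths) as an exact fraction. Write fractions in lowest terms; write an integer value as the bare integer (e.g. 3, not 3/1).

iteration 1: select R,X (d=4); attach at lengths (2, 2); label the merged cluster RX
  updated: d(A,RX)=36, d(P,RX)=53/2, d(RX,Y)=69/2
iteration 2: select A,P (d=23); attach at lengths (23/2, 23/2); label the merged cluster AP
  updated: d(AP,RX)=125/4, d(AP,Y)=97/2
iteration 3: select AP,RX (d=125/4); attach at lengths (33/8, 109/8); label the merged cluster APRX
  updated: d(APRX,Y)=83/2
iteration 4: select APRX,Y (d=83/2); attach at lengths (41/8, 83/4); label the merged cluster APRXY
final tree: (((A:23/2,P:23/2):33/8,(R:2,X:2):109/8):41/8,Y:83/4)
total length: 565/8

565/8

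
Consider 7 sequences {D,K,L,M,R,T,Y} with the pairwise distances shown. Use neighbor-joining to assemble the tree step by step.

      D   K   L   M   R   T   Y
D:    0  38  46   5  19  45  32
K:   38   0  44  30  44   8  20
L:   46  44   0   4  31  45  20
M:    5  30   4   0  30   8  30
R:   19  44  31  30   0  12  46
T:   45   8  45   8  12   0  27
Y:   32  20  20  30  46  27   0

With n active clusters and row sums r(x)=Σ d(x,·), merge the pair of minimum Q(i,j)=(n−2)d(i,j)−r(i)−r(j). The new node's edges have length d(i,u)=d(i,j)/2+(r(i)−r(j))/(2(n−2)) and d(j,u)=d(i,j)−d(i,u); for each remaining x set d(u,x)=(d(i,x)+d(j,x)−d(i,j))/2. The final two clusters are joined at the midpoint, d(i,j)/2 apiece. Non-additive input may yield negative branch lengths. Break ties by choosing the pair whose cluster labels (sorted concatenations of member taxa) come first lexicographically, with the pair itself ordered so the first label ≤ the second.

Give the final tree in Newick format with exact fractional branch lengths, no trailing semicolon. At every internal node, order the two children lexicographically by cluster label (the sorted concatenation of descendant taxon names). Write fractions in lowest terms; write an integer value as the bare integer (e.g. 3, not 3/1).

1. join K+T (d=8, Q=-289) ⇒ KT; edges |K|=79/10, |T|=1/10
  updated: d(D,KT)=75/2, d(KT,L)=81/2, d(KT,M)=15, d(KT,R)=24, d(KT,Y)=39/2
2. join D+R (d=19, Q=-427/2) ⇒ DR; edges |D|=131/16, |R|=173/16
  updated: d(DR,KT)=85/4, d(DR,L)=29, d(DR,M)=8, d(DR,Y)=59/2
3. join L+M (d=4, Q=-277/2) ⇒ LM; edges |L|=97/12, |M|=-49/12
  updated: d(DR,LM)=33/2, d(KT,LM)=103/4, d(LM,Y)=23
4. join DR+LM (d=33/2, Q=-199/2) ⇒ DLMR; edges |DR|=35/4, |LM|=31/4
  updated: d(DLMR,KT)=61/4, d(DLMR,Y)=18
5. join DLMR+KT (d=61/4, Q=-211/4) ⇒ DKLMRT; edges |DLMR|=55/8, |KT|=67/8
  updated: d(DKLMRT,Y)=89/8
6. join DKLMRT+Y (d=89/8) ⇒ DKLMRTY; edges |DKLMRT|=89/16, |Y|=89/16
final tree: ((((D:131/16,R:173/16):35/4,(L:97/12,M:-49/12):31/4):55/8,(K:79/10,T:1/10):67/8):89/16,Y:89/16)
total length: 591/8

((((D:131/16,R:173/16):35/4,(L:97/12,M:-49/12):31/4):55/8,(K:79/10,T:1/10):67/8):89/16,Y:89/16)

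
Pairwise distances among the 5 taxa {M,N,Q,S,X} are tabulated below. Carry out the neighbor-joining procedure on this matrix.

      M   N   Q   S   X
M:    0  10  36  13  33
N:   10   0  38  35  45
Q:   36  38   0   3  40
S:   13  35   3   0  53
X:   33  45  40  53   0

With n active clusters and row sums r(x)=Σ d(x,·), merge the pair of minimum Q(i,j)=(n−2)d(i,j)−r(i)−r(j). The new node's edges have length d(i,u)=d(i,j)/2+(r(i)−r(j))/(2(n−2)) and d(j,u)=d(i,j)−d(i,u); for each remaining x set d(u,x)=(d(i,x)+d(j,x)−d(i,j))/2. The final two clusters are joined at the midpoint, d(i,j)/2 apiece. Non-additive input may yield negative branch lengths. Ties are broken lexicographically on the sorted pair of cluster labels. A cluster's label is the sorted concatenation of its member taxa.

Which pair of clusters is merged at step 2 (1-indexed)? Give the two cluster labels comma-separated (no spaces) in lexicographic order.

M,N

1. join Q+S (d=3, Q=-212) ⇒ QS; edges |Q|=11/3, |S|=-2/3
  updated: d(M,QS)=23, d(N,QS)=35, d(QS,X)=45
2. join M+N (d=10, Q=-136) ⇒ MN; edges |M|=-1, |N|=11
  updated: d(MN,QS)=24, d(MN,X)=34
3. join MN+QS (d=24, Q=-103) ⇒ MNQS; edges |MN|=13/2, |QS|=35/2
  updated: d(MNQS,X)=55/2
4. join MNQS+X (d=55/2) ⇒ MNQSX; edges |MNQS|=55/4, |X|=55/4
final tree: (((M:-1,N:11):13/2,(Q:11/3,S:-2/3):35/2):55/4,X:55/4)
total length: 129/2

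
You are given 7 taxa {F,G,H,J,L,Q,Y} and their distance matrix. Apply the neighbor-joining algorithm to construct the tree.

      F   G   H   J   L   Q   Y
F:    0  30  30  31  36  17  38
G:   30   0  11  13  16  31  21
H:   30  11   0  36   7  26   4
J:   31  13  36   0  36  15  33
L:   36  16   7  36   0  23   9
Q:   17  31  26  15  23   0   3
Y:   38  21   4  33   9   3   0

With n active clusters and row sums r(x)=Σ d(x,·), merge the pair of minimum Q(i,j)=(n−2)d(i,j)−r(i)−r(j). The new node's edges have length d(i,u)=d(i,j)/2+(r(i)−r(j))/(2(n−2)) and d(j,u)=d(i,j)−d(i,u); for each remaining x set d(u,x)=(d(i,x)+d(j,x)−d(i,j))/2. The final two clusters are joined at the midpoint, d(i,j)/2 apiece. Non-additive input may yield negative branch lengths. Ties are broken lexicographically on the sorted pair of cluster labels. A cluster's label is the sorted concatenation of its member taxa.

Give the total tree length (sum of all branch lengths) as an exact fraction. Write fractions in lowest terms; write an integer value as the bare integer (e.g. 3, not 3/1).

483/8

1. join G+J (d=13, Q=-221) ⇒ GJ; edges |G|=23/10, |J|=107/10
  updated: d(F,GJ)=24, d(GJ,H)=17, d(GJ,L)=39/2, d(GJ,Q)=33/2, d(GJ,Y)=41/2
2. join F+Q (d=17, Q=-325/2) ⇒ FQ; edges |F|=255/16, |Q|=17/16
  updated: d(FQ,GJ)=47/4, d(FQ,H)=39/2, d(FQ,L)=21, d(FQ,Y)=12
3. join FQ+GJ (d=47/4, Q=-391/4) ⇒ FGJQ; edges |FQ|=41/8, |GJ|=53/8
  updated: d(FGJQ,H)=99/8, d(FGJQ,L)=115/8, d(FGJQ,Y)=83/8
4. join FGJQ+Y (d=83/8, Q=-159/4) ⇒ FGJQY; edges |FGJQ|=69/8, |Y|=7/4
  updated: d(FGJQY,H)=3, d(FGJQY,L)=13/2
5. join FGJQY+H (d=3, Q=-33/2) ⇒ FGHJQY; edges |FGJQY|=5/4, |H|=7/4
  updated: d(FGHJQY,L)=21/4
6. join FGHJQY+L (d=21/4) ⇒ FGHJLQY; edges |FGHJQY|=21/8, |L|=21/8
final tree: (((((F:255/16,Q:17/16):41/8,(G:23/10,J:107/10):53/8):69/8,Y:7/4):5/4,H:7/4):21/8,L:21/8)
total length: 483/8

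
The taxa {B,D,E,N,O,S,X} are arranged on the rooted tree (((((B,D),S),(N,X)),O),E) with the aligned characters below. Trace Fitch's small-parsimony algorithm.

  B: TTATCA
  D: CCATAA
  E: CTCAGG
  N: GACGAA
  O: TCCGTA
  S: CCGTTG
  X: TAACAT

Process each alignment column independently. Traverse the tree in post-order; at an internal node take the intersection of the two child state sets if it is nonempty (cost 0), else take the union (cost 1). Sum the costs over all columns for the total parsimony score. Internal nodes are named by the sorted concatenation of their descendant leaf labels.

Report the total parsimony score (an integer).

site 0, node BD: B={T} ∪ D={C} → {C,T} (+1)
site 0, node BDS: BD={C,T} ∩ S={C} → {C} (+0)
site 0, node NX: N={G} ∪ X={T} → {G,T} (+1)
site 0, node BDNSX: BDS={C} ∪ NX={G,T} → {C,G,T} (+1)
site 0, node BDNOSX: BDNSX={C,G,T} ∩ O={T} → {T} (+0)
site 0, node BDENOSX: BDNOSX={T} ∪ E={C} → {C,T} (+1)
site 1, node BD: B={T} ∪ D={C} → {C,T} (+1)
site 1, node BDS: BD={C,T} ∩ S={C} → {C} (+0)
site 1, node NX: N={A} ∩ X={A} → {A} (+0)
site 1, node BDNSX: BDS={C} ∪ NX={A} → {A,C} (+1)
site 1, node BDNOSX: BDNSX={A,C} ∩ O={C} → {C} (+0)
site 1, node BDENOSX: BDNOSX={C} ∪ E={T} → {C,T} (+1)
site 2, node BD: B={A} ∩ D={A} → {A} (+0)
site 2, node BDS: BD={A} ∪ S={G} → {A,G} (+1)
site 2, node NX: N={C} ∪ X={A} → {A,C} (+1)
site 2, node BDNSX: BDS={A,G} ∩ NX={A,C} → {A} (+0)
site 2, node BDNOSX: BDNSX={A} ∪ O={C} → {A,C} (+1)
site 2, node BDENOSX: BDNOSX={A,C} ∩ E={C} → {C} (+0)
site 3, node BD: B={T} ∩ D={T} → {T} (+0)
site 3, node BDS: BD={T} ∩ S={T} → {T} (+0)
site 3, node NX: N={G} ∪ X={C} → {C,G} (+1)
site 3, node BDNSX: BDS={T} ∪ NX={C,G} → {C,G,T} (+1)
site 3, node BDNOSX: BDNSX={C,G,T} ∩ O={G} → {G} (+0)
site 3, node BDENOSX: BDNOSX={G} ∪ E={A} → {A,G} (+1)
site 4, node BD: B={C} ∪ D={A} → {A,C} (+1)
site 4, node BDS: BD={A,C} ∪ S={T} → {A,C,T} (+1)
site 4, node NX: N={A} ∩ X={A} → {A} (+0)
site 4, node BDNSX: BDS={A,C,T} ∩ NX={A} → {A} (+0)
site 4, node BDNOSX: BDNSX={A} ∪ O={T} → {A,T} (+1)
site 4, node BDENOSX: BDNOSX={A,T} ∪ E={G} → {A,G,T} (+1)
site 5, node BD: B={A} ∩ D={A} → {A} (+0)
site 5, node BDS: BD={A} ∪ S={G} → {A,G} (+1)
site 5, node NX: N={A} ∪ X={T} → {A,T} (+1)
site 5, node BDNSX: BDS={A,G} ∩ NX={A,T} → {A} (+0)
site 5, node BDNOSX: BDNSX={A} ∩ O={A} → {A} (+0)
site 5, node BDENOSX: BDNOSX={A} ∪ E={G} → {A,G} (+1)
per-site changes: [4, 3, 3, 3, 4, 3]; total = 20

20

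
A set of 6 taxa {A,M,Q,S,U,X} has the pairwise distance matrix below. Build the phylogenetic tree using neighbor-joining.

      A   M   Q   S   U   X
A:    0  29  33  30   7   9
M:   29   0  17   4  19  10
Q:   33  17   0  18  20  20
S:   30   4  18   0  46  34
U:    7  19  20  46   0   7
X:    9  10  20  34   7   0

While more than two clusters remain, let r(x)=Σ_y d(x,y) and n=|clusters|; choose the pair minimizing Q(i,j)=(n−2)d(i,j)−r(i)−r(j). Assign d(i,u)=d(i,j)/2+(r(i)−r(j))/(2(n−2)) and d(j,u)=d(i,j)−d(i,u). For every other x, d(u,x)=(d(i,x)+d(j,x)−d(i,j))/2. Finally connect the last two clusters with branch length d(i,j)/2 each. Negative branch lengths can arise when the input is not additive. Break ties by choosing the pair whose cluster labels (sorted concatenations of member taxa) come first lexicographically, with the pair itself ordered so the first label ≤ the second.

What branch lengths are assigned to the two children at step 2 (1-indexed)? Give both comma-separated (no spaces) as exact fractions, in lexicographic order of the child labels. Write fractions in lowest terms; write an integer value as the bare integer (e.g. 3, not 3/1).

103/12,83/12

iteration 1: select M,S (d=4, Q=-195); attach at lengths (-37/8, 69/8); label the merged cluster MS
  updated: d(A,MS)=55/2, d(MS,Q)=31/2, d(MS,U)=61/2, d(MS,X)=20
iteration 2: select MS,Q (d=31/2, Q=-271/2); attach at lengths (103/12, 83/12); label the merged cluster MQS
  updated: d(A,MQS)=45/2, d(MQS,U)=35/2, d(MQS,X)=49/4
iteration 3: select A,U (d=7, Q=-56); attach at lengths (21/4, 7/4); label the merged cluster AU
  updated: d(AU,MQS)=33/2, d(AU,X)=9/2
iteration 4: select AU,MQS (d=33/2, Q=-133/4); attach at lengths (35/8, 97/8); label the merged cluster AMQSU
  updated: d(AMQSU,X)=1/8
iteration 5: select AMQSU,X (d=1/8); attach at lengths (1/16, 1/16); label the merged cluster AMQSUX
final tree: (((A:21/4,U:7/4):35/8,((M:-37/8,S:69/8):103/12,Q:83/12):97/8):1/16,X:1/16)
total length: 345/8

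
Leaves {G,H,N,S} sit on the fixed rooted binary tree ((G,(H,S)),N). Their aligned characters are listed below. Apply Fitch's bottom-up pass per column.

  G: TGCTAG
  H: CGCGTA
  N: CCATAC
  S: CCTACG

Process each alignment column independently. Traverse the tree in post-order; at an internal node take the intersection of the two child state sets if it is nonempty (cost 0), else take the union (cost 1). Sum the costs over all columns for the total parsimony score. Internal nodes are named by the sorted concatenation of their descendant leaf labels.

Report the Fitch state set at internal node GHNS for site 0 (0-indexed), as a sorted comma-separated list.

C

[col 0] HS: children H:{C}, S:{C} ∩→ {C}; cost 0
[col 0] GHS: children G:{T}, HS:{C} ∪→ {C,T}; cost 1
[col 0] GHNS: children GHS:{C,T}, N:{C} ∩→ {C}; cost 0
[col 1] HS: children H:{G}, S:{C} ∪→ {C,G}; cost 1
[col 1] GHS: children G:{G}, HS:{C,G} ∩→ {G}; cost 0
[col 1] GHNS: children GHS:{G}, N:{C} ∪→ {C,G}; cost 1
[col 2] HS: children H:{C}, S:{T} ∪→ {C,T}; cost 1
[col 2] GHS: children G:{C}, HS:{C,T} ∩→ {C}; cost 0
[col 2] GHNS: children GHS:{C}, N:{A} ∪→ {A,C}; cost 1
[col 3] HS: children H:{G}, S:{A} ∪→ {A,G}; cost 1
[col 3] GHS: children G:{T}, HS:{A,G} ∪→ {A,G,T}; cost 1
[col 3] GHNS: children GHS:{A,G,T}, N:{T} ∩→ {T}; cost 0
[col 4] HS: children H:{T}, S:{C} ∪→ {C,T}; cost 1
[col 4] GHS: children G:{A}, HS:{C,T} ∪→ {A,C,T}; cost 1
[col 4] GHNS: children GHS:{A,C,T}, N:{A} ∩→ {A}; cost 0
[col 5] HS: children H:{A}, S:{G} ∪→ {A,G}; cost 1
[col 5] GHS: children G:{G}, HS:{A,G} ∩→ {G}; cost 0
[col 5] GHNS: children GHS:{G}, N:{C} ∪→ {C,G}; cost 1
per-site changes: [1, 2, 2, 2, 2, 2]; total = 11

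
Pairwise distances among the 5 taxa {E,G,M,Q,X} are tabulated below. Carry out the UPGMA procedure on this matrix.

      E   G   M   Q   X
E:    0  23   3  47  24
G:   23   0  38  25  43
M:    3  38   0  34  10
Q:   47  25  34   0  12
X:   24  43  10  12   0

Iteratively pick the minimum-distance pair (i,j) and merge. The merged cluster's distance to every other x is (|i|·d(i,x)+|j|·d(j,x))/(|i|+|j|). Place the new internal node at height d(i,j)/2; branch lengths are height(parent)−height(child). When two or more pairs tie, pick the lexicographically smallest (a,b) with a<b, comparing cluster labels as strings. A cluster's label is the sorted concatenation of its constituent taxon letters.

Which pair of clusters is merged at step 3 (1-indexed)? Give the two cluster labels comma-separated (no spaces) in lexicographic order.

step 1: merge (E,M) at d=3; branch lengths E→3/2, M→3/2; new cluster EM
  updated: d(EM,G)=61/2, d(EM,Q)=81/2, d(EM,X)=17
step 2: merge (Q,X) at d=12; branch lengths Q→6, X→6; new cluster QX
  updated: d(EM,QX)=115/4, d(G,QX)=34
step 3: merge (EM,QX) at d=115/4; branch lengths EM→103/8, QX→67/8; new cluster EMQX
  updated: d(EMQX,G)=129/4
step 4: merge (EMQX,G) at d=129/4; branch lengths EMQX→7/4, G→129/8; new cluster EGMQX
final tree: (((E:3/2,M:3/2):103/8,(Q:6,X:6):67/8):7/4,G:129/8)
total length: 433/8

EM,QX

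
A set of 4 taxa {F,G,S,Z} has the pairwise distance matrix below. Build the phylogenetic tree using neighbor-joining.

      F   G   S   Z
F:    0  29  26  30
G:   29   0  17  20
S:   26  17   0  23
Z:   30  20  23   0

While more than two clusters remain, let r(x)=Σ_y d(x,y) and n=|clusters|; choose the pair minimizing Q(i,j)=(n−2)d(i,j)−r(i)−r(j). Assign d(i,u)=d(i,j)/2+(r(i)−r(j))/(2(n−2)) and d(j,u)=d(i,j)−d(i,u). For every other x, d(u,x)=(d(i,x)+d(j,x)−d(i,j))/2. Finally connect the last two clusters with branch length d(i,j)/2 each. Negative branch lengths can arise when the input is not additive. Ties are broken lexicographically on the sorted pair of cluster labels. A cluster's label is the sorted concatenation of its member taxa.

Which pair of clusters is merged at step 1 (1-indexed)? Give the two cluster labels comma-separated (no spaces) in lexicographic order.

F,S

iteration 1: select F,S (d=26, Q=-99); attach at lengths (71/4, 33/4); label the merged cluster FS
  updated: d(FS,G)=10, d(FS,Z)=27/2
iteration 2: select FS,G (d=10, Q=-87/2); attach at lengths (7/4, 33/4); label the merged cluster FGS
  updated: d(FGS,Z)=47/4
iteration 3: select FGS,Z (d=47/4); attach at lengths (47/8, 47/8); label the merged cluster FGSZ
final tree: (((F:71/4,S:33/4):7/4,G:33/4):47/8,Z:47/8)
total length: 191/4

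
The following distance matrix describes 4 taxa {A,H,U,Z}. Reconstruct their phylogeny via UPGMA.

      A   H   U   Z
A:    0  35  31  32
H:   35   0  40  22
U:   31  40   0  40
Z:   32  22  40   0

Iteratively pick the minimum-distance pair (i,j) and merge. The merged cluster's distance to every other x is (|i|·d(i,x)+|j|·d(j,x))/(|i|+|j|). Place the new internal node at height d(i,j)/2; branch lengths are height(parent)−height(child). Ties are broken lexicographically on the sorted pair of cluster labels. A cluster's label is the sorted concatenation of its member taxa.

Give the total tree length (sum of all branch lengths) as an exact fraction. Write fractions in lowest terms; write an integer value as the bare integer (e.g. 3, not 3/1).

253/4

step 1: merge (H,Z) at d=22; branch lengths H→11, Z→11; new cluster HZ
  updated: d(A,HZ)=67/2, d(HZ,U)=40
step 2: merge (A,U) at d=31; branch lengths A→31/2, U→31/2; new cluster AU
  updated: d(AU,HZ)=147/4
step 3: merge (AU,HZ) at d=147/4; branch lengths AU→23/8, HZ→59/8; new cluster AHUZ
final tree: ((A:31/2,U:31/2):23/8,(H:11,Z:11):59/8)
total length: 253/4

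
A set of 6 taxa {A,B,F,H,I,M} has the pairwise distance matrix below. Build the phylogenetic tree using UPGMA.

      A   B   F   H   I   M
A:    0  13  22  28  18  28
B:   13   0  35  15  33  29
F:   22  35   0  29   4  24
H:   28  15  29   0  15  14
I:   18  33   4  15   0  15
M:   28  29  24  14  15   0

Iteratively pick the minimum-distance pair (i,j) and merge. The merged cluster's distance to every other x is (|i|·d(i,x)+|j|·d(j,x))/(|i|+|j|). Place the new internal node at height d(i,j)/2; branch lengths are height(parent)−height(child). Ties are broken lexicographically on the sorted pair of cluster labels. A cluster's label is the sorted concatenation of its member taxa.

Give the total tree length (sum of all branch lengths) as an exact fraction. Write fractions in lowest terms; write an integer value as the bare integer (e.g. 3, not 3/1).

415/8

iteration 1: select F,I (d=4); attach at lengths (2, 2); label the merged cluster FI
  updated: d(A,FI)=20, d(B,FI)=34, d(FI,H)=22, d(FI,M)=39/2
iteration 2: select A,B (d=13); attach at lengths (13/2, 13/2); label the merged cluster AB
  updated: d(AB,FI)=27, d(AB,H)=43/2, d(AB,M)=57/2
iteration 3: select H,M (d=14); attach at lengths (7, 7); label the merged cluster HM
  updated: d(AB,HM)=25, d(FI,HM)=83/4
iteration 4: select FI,HM (d=83/4); attach at lengths (67/8, 27/8); label the merged cluster FHIM
  updated: d(AB,FHIM)=26
iteration 5: select AB,FHIM (d=26); attach at lengths (13/2, 21/8); label the merged cluster ABFHIM
final tree: ((A:13/2,B:13/2):13/2,((F:2,I:2):67/8,(H:7,M:7):27/8):21/8)
total length: 415/8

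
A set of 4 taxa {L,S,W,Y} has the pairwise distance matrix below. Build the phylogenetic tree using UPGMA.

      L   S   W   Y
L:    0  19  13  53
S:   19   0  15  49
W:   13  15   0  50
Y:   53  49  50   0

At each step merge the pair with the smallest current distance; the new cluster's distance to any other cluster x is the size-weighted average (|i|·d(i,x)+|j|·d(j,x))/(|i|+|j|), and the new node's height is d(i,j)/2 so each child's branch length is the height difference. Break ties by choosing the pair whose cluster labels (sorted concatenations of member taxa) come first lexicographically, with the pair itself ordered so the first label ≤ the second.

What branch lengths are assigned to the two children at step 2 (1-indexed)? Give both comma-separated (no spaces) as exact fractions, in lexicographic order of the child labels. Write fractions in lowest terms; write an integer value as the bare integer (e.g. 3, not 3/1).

2,17/2

1. join L+W (d=13) ⇒ LW; edges |L|=13/2, |W|=13/2
  updated: d(LW,S)=17, d(LW,Y)=103/2
2. join LW+S (d=17) ⇒ LSW; edges |LW|=2, |S|=17/2
  updated: d(LSW,Y)=152/3
3. join LSW+Y (d=152/3) ⇒ LSWY; edges |LSW|=101/6, |Y|=76/3
final tree: (((L:13/2,W:13/2):2,S:17/2):101/6,Y:76/3)
total length: 197/3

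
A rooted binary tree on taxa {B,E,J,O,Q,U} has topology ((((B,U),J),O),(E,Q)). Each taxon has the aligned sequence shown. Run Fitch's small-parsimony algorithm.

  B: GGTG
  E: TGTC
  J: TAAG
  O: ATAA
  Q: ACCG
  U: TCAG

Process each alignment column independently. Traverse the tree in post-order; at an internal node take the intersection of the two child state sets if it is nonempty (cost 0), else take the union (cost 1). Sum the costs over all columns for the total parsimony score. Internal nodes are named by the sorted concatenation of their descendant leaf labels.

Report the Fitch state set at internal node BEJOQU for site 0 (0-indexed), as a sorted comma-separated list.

BU@0: {G} ∪ {T} = {G,T} (union, +1)
BJU@0: {G,T} ∩ {T} = {T} (intersection, +0)
BJOU@0: {T} ∪ {A} = {A,T} (union, +1)
EQ@0: {T} ∪ {A} = {A,T} (union, +1)
BEJOQU@0: {A,T} ∩ {A,T} = {A,T} (intersection, +0)
BU@1: {G} ∪ {C} = {C,G} (union, +1)
BJU@1: {C,G} ∪ {A} = {A,C,G} (union, +1)
BJOU@1: {A,C,G} ∪ {T} = {A,C,G,T} (union, +1)
EQ@1: {G} ∪ {C} = {C,G} (union, +1)
BEJOQU@1: {A,C,G,T} ∩ {C,G} = {C,G} (intersection, +0)
BU@2: {T} ∪ {A} = {A,T} (union, +1)
BJU@2: {A,T} ∩ {A} = {A} (intersection, +0)
BJOU@2: {A} ∩ {A} = {A} (intersection, +0)
EQ@2: {T} ∪ {C} = {C,T} (union, +1)
BEJOQU@2: {A} ∪ {C,T} = {A,C,T} (union, +1)
BU@3: {G} ∩ {G} = {G} (intersection, +0)
BJU@3: {G} ∩ {G} = {G} (intersection, +0)
BJOU@3: {G} ∪ {A} = {A,G} (union, +1)
EQ@3: {C} ∪ {G} = {C,G} (union, +1)
BEJOQU@3: {A,G} ∩ {C,G} = {G} (intersection, +0)
per-site changes: [3, 4, 3, 2]; total = 12

A,T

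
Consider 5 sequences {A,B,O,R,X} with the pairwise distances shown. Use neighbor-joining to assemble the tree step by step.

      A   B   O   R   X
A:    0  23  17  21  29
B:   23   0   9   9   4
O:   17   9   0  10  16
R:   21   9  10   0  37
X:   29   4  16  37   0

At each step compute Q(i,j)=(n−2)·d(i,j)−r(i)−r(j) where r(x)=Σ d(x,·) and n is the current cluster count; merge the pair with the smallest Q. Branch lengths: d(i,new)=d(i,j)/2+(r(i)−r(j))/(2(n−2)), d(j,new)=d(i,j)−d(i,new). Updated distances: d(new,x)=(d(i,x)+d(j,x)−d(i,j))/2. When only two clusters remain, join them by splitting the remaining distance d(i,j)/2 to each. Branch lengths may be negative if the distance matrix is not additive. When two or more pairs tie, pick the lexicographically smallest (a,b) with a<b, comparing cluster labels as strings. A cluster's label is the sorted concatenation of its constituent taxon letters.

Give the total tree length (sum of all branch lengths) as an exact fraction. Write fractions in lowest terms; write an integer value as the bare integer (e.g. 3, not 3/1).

151/4

step 1: merge (B,X) at d=4, Q=-119; branch lengths B→-29/6, X→53/6; new cluster BX
  updated: d(A,BX)=24, d(BX,O)=21/2, d(BX,R)=21
step 2: merge (A,R) at d=21, Q=-72; branch lengths A→13, R→8; new cluster AR
  updated: d(AR,BX)=12, d(AR,O)=3
step 3: merge (AR,BX) at d=12, Q=-51/2; branch lengths AR→9/4, BX→39/4; new cluster ABRX
  updated: d(ABRX,O)=3/4
step 4: merge (ABRX,O) at d=3/4; branch lengths ABRX→3/8, O→3/8; new cluster ABORX
final tree: (((A:13,R:8):9/4,(B:-29/6,X:53/6):39/4):3/8,O:3/8)
total length: 151/4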